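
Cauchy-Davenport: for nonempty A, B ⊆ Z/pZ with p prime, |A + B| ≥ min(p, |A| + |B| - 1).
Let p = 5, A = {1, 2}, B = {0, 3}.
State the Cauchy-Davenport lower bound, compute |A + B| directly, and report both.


Cauchy-Davenport: |A + B| ≥ min(p, |A| + |B| - 1) for A, B nonempty in Z/pZ.
|A| = 2, |B| = 2, p = 5.
CD lower bound = min(5, 2 + 2 - 1) = min(5, 3) = 3.
Compute A + B mod 5 directly:
a = 1: 1+0=1, 1+3=4
a = 2: 2+0=2, 2+3=0
A + B = {0, 1, 2, 4}, so |A + B| = 4.
Verify: 4 ≥ 3? Yes ✓.

CD lower bound = 3, actual |A + B| = 4.


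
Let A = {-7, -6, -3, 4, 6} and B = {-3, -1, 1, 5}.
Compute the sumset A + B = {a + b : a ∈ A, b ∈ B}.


A + B = {a + b : a ∈ A, b ∈ B}.
Enumerate all |A|·|B| = 5·4 = 20 pairs (a, b) and collect distinct sums.
a = -7: -7+-3=-10, -7+-1=-8, -7+1=-6, -7+5=-2
a = -6: -6+-3=-9, -6+-1=-7, -6+1=-5, -6+5=-1
a = -3: -3+-3=-6, -3+-1=-4, -3+1=-2, -3+5=2
a = 4: 4+-3=1, 4+-1=3, 4+1=5, 4+5=9
a = 6: 6+-3=3, 6+-1=5, 6+1=7, 6+5=11
Collecting distinct sums: A + B = {-10, -9, -8, -7, -6, -5, -4, -2, -1, 1, 2, 3, 5, 7, 9, 11}
|A + B| = 16

A + B = {-10, -9, -8, -7, -6, -5, -4, -2, -1, 1, 2, 3, 5, 7, 9, 11}


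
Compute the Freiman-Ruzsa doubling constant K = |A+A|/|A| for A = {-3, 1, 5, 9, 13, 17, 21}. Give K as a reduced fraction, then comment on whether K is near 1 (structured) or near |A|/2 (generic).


|A| = 7.
Compute A + A by enumerating all 49 pairs.
A + A = {-6, -2, 2, 6, 10, 14, 18, 22, 26, 30, 34, 38, 42}, so |A + A| = 13.
K = |A + A| / |A| = 13/7 (already in lowest terms) ≈ 1.8571.
Reference: AP of size 7 gives K = 13/7 ≈ 1.8571; a fully generic set of size 7 gives K ≈ 4.0000.

|A| = 7, |A + A| = 13, K = 13/7.


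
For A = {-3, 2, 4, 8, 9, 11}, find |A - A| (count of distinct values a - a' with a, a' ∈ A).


A - A = {a - a' : a, a' ∈ A}; |A| = 6.
Bounds: 2|A|-1 ≤ |A - A| ≤ |A|² - |A| + 1, i.e. 11 ≤ |A - A| ≤ 31.
Note: 0 ∈ A - A always (from a - a). The set is symmetric: if d ∈ A - A then -d ∈ A - A.
Enumerate nonzero differences d = a - a' with a > a' (then include -d):
Positive differences: {1, 2, 3, 4, 5, 6, 7, 9, 11, 12, 14}
Full difference set: {0} ∪ (positive diffs) ∪ (negative diffs).
|A - A| = 1 + 2·11 = 23 (matches direct enumeration: 23).

|A - A| = 23


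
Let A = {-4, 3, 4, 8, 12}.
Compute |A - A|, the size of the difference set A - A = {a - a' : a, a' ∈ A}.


A - A = {a - a' : a, a' ∈ A}; |A| = 5.
Bounds: 2|A|-1 ≤ |A - A| ≤ |A|² - |A| + 1, i.e. 9 ≤ |A - A| ≤ 21.
Note: 0 ∈ A - A always (from a - a). The set is symmetric: if d ∈ A - A then -d ∈ A - A.
Enumerate nonzero differences d = a - a' with a > a' (then include -d):
Positive differences: {1, 4, 5, 7, 8, 9, 12, 16}
Full difference set: {0} ∪ (positive diffs) ∪ (negative diffs).
|A - A| = 1 + 2·8 = 17 (matches direct enumeration: 17).

|A - A| = 17


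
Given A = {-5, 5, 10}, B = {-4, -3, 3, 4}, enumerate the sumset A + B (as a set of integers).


A + B = {a + b : a ∈ A, b ∈ B}.
Enumerate all |A|·|B| = 3·4 = 12 pairs (a, b) and collect distinct sums.
a = -5: -5+-4=-9, -5+-3=-8, -5+3=-2, -5+4=-1
a = 5: 5+-4=1, 5+-3=2, 5+3=8, 5+4=9
a = 10: 10+-4=6, 10+-3=7, 10+3=13, 10+4=14
Collecting distinct sums: A + B = {-9, -8, -2, -1, 1, 2, 6, 7, 8, 9, 13, 14}
|A + B| = 12

A + B = {-9, -8, -2, -1, 1, 2, 6, 7, 8, 9, 13, 14}


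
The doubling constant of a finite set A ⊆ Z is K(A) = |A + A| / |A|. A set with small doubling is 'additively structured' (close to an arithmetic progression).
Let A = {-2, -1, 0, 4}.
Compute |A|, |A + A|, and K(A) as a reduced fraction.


|A| = 4.
Compute A + A by enumerating all 16 pairs.
A + A = {-4, -3, -2, -1, 0, 2, 3, 4, 8}, so |A + A| = 9.
K = |A + A| / |A| = 9/4 (already in lowest terms) ≈ 2.2500.
Reference: AP of size 4 gives K = 7/4 ≈ 1.7500; a fully generic set of size 4 gives K ≈ 2.5000.

|A| = 4, |A + A| = 9, K = 9/4.


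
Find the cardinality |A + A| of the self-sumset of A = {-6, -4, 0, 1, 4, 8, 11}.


A + A = {a + a' : a, a' ∈ A}; |A| = 7.
General bounds: 2|A| - 1 ≤ |A + A| ≤ |A|(|A|+1)/2, i.e. 13 ≤ |A + A| ≤ 28.
Lower bound 2|A|-1 is attained iff A is an arithmetic progression.
Enumerate sums a + a' for a ≤ a' (symmetric, so this suffices):
a = -6: -6+-6=-12, -6+-4=-10, -6+0=-6, -6+1=-5, -6+4=-2, -6+8=2, -6+11=5
a = -4: -4+-4=-8, -4+0=-4, -4+1=-3, -4+4=0, -4+8=4, -4+11=7
a = 0: 0+0=0, 0+1=1, 0+4=4, 0+8=8, 0+11=11
a = 1: 1+1=2, 1+4=5, 1+8=9, 1+11=12
a = 4: 4+4=8, 4+8=12, 4+11=15
a = 8: 8+8=16, 8+11=19
a = 11: 11+11=22
Distinct sums: {-12, -10, -8, -6, -5, -4, -3, -2, 0, 1, 2, 4, 5, 7, 8, 9, 11, 12, 15, 16, 19, 22}
|A + A| = 22

|A + A| = 22


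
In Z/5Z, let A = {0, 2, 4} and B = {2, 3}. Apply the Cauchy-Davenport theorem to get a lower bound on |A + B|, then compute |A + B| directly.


Cauchy-Davenport: |A + B| ≥ min(p, |A| + |B| - 1) for A, B nonempty in Z/pZ.
|A| = 3, |B| = 2, p = 5.
CD lower bound = min(5, 3 + 2 - 1) = min(5, 4) = 4.
Compute A + B mod 5 directly:
a = 0: 0+2=2, 0+3=3
a = 2: 2+2=4, 2+3=0
a = 4: 4+2=1, 4+3=2
A + B = {0, 1, 2, 3, 4}, so |A + B| = 5.
Verify: 5 ≥ 4? Yes ✓.

CD lower bound = 4, actual |A + B| = 5.


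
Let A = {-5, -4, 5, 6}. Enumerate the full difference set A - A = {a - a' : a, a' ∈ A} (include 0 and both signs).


A - A = {a - a' : a, a' ∈ A}.
Compute a - a' for each ordered pair (a, a'):
a = -5: -5--5=0, -5--4=-1, -5-5=-10, -5-6=-11
a = -4: -4--5=1, -4--4=0, -4-5=-9, -4-6=-10
a = 5: 5--5=10, 5--4=9, 5-5=0, 5-6=-1
a = 6: 6--5=11, 6--4=10, 6-5=1, 6-6=0
Collecting distinct values (and noting 0 appears from a-a):
A - A = {-11, -10, -9, -1, 0, 1, 9, 10, 11}
|A - A| = 9

A - A = {-11, -10, -9, -1, 0, 1, 9, 10, 11}


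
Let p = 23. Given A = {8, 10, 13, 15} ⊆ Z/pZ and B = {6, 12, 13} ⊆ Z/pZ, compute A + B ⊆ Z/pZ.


Work in Z/23Z: reduce every sum a + b modulo 23.
Enumerate all 12 pairs:
a = 8: 8+6=14, 8+12=20, 8+13=21
a = 10: 10+6=16, 10+12=22, 10+13=0
a = 13: 13+6=19, 13+12=2, 13+13=3
a = 15: 15+6=21, 15+12=4, 15+13=5
Distinct residues collected: {0, 2, 3, 4, 5, 14, 16, 19, 20, 21, 22}
|A + B| = 11 (out of 23 total residues).

A + B = {0, 2, 3, 4, 5, 14, 16, 19, 20, 21, 22}


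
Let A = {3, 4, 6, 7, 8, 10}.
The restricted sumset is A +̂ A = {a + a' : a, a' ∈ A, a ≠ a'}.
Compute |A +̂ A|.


Restricted sumset: A +̂ A = {a + a' : a ∈ A, a' ∈ A, a ≠ a'}.
Equivalently, take A + A and drop any sum 2a that is achievable ONLY as a + a for a ∈ A (i.e. sums representable only with equal summands).
Enumerate pairs (a, a') with a < a' (symmetric, so each unordered pair gives one sum; this covers all a ≠ a'):
  3 + 4 = 7
  3 + 6 = 9
  3 + 7 = 10
  3 + 8 = 11
  3 + 10 = 13
  4 + 6 = 10
  4 + 7 = 11
  4 + 8 = 12
  4 + 10 = 14
  6 + 7 = 13
  6 + 8 = 14
  6 + 10 = 16
  7 + 8 = 15
  7 + 10 = 17
  8 + 10 = 18
Collected distinct sums: {7, 9, 10, 11, 12, 13, 14, 15, 16, 17, 18}
|A +̂ A| = 11
(Reference bound: |A +̂ A| ≥ 2|A| - 3 for |A| ≥ 2, with |A| = 6 giving ≥ 9.)

|A +̂ A| = 11


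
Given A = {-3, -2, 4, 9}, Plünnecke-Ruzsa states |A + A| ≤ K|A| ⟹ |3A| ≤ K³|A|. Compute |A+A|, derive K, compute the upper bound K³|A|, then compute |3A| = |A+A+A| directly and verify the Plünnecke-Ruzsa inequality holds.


|A| = 4.
Step 1: Compute A + A by enumerating all 16 pairs.
A + A = {-6, -5, -4, 1, 2, 6, 7, 8, 13, 18}, so |A + A| = 10.
Step 2: Doubling constant K = |A + A|/|A| = 10/4 = 10/4 ≈ 2.5000.
Step 3: Plünnecke-Ruzsa gives |3A| ≤ K³·|A| = (2.5000)³ · 4 ≈ 62.5000.
Step 4: Compute 3A = A + A + A directly by enumerating all triples (a,b,c) ∈ A³; |3A| = 19.
Step 5: Check 19 ≤ 62.5000? Yes ✓.

K = 10/4, Plünnecke-Ruzsa bound K³|A| ≈ 62.5000, |3A| = 19, inequality holds.


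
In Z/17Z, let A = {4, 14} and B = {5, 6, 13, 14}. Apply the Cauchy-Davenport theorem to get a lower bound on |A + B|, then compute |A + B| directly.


Cauchy-Davenport: |A + B| ≥ min(p, |A| + |B| - 1) for A, B nonempty in Z/pZ.
|A| = 2, |B| = 4, p = 17.
CD lower bound = min(17, 2 + 4 - 1) = min(17, 5) = 5.
Compute A + B mod 17 directly:
a = 4: 4+5=9, 4+6=10, 4+13=0, 4+14=1
a = 14: 14+5=2, 14+6=3, 14+13=10, 14+14=11
A + B = {0, 1, 2, 3, 9, 10, 11}, so |A + B| = 7.
Verify: 7 ≥ 5? Yes ✓.

CD lower bound = 5, actual |A + B| = 7.


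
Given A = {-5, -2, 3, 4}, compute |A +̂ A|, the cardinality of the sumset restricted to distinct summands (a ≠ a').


Restricted sumset: A +̂ A = {a + a' : a ∈ A, a' ∈ A, a ≠ a'}.
Equivalently, take A + A and drop any sum 2a that is achievable ONLY as a + a for a ∈ A (i.e. sums representable only with equal summands).
Enumerate pairs (a, a') with a < a' (symmetric, so each unordered pair gives one sum; this covers all a ≠ a'):
  -5 + -2 = -7
  -5 + 3 = -2
  -5 + 4 = -1
  -2 + 3 = 1
  -2 + 4 = 2
  3 + 4 = 7
Collected distinct sums: {-7, -2, -1, 1, 2, 7}
|A +̂ A| = 6
(Reference bound: |A +̂ A| ≥ 2|A| - 3 for |A| ≥ 2, with |A| = 4 giving ≥ 5.)

|A +̂ A| = 6


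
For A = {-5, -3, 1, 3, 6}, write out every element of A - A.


A - A = {a - a' : a, a' ∈ A}.
Compute a - a' for each ordered pair (a, a'):
a = -5: -5--5=0, -5--3=-2, -5-1=-6, -5-3=-8, -5-6=-11
a = -3: -3--5=2, -3--3=0, -3-1=-4, -3-3=-6, -3-6=-9
a = 1: 1--5=6, 1--3=4, 1-1=0, 1-3=-2, 1-6=-5
a = 3: 3--5=8, 3--3=6, 3-1=2, 3-3=0, 3-6=-3
a = 6: 6--5=11, 6--3=9, 6-1=5, 6-3=3, 6-6=0
Collecting distinct values (and noting 0 appears from a-a):
A - A = {-11, -9, -8, -6, -5, -4, -3, -2, 0, 2, 3, 4, 5, 6, 8, 9, 11}
|A - A| = 17

A - A = {-11, -9, -8, -6, -5, -4, -3, -2, 0, 2, 3, 4, 5, 6, 8, 9, 11}


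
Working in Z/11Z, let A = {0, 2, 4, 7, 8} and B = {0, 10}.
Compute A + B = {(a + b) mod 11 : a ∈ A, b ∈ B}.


Work in Z/11Z: reduce every sum a + b modulo 11.
Enumerate all 10 pairs:
a = 0: 0+0=0, 0+10=10
a = 2: 2+0=2, 2+10=1
a = 4: 4+0=4, 4+10=3
a = 7: 7+0=7, 7+10=6
a = 8: 8+0=8, 8+10=7
Distinct residues collected: {0, 1, 2, 3, 4, 6, 7, 8, 10}
|A + B| = 9 (out of 11 total residues).

A + B = {0, 1, 2, 3, 4, 6, 7, 8, 10}


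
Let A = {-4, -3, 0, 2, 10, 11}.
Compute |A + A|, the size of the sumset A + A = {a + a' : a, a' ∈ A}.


A + A = {a + a' : a, a' ∈ A}; |A| = 6.
General bounds: 2|A| - 1 ≤ |A + A| ≤ |A|(|A|+1)/2, i.e. 11 ≤ |A + A| ≤ 21.
Lower bound 2|A|-1 is attained iff A is an arithmetic progression.
Enumerate sums a + a' for a ≤ a' (symmetric, so this suffices):
a = -4: -4+-4=-8, -4+-3=-7, -4+0=-4, -4+2=-2, -4+10=6, -4+11=7
a = -3: -3+-3=-6, -3+0=-3, -3+2=-1, -3+10=7, -3+11=8
a = 0: 0+0=0, 0+2=2, 0+10=10, 0+11=11
a = 2: 2+2=4, 2+10=12, 2+11=13
a = 10: 10+10=20, 10+11=21
a = 11: 11+11=22
Distinct sums: {-8, -7, -6, -4, -3, -2, -1, 0, 2, 4, 6, 7, 8, 10, 11, 12, 13, 20, 21, 22}
|A + A| = 20

|A + A| = 20


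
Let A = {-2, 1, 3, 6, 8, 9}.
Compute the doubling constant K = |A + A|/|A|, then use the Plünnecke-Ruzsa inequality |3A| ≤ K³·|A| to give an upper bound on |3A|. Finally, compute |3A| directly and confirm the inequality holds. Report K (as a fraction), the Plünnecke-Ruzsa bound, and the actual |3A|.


|A| = 6.
Step 1: Compute A + A by enumerating all 36 pairs.
A + A = {-4, -1, 1, 2, 4, 6, 7, 9, 10, 11, 12, 14, 15, 16, 17, 18}, so |A + A| = 16.
Step 2: Doubling constant K = |A + A|/|A| = 16/6 = 16/6 ≈ 2.6667.
Step 3: Plünnecke-Ruzsa gives |3A| ≤ K³·|A| = (2.6667)³ · 6 ≈ 113.7778.
Step 4: Compute 3A = A + A + A directly by enumerating all triples (a,b,c) ∈ A³; |3A| = 29.
Step 5: Check 29 ≤ 113.7778? Yes ✓.

K = 16/6, Plünnecke-Ruzsa bound K³|A| ≈ 113.7778, |3A| = 29, inequality holds.


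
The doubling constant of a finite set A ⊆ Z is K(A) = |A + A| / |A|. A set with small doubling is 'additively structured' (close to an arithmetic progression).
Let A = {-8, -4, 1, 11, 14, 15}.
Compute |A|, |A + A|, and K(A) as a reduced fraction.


|A| = 6.
Compute A + A by enumerating all 36 pairs.
A + A = {-16, -12, -8, -7, -3, 2, 3, 6, 7, 10, 11, 12, 15, 16, 22, 25, 26, 28, 29, 30}, so |A + A| = 20.
K = |A + A| / |A| = 20/6 = 10/3 ≈ 3.3333.
Reference: AP of size 6 gives K = 11/6 ≈ 1.8333; a fully generic set of size 6 gives K ≈ 3.5000.

|A| = 6, |A + A| = 20, K = 20/6 = 10/3.


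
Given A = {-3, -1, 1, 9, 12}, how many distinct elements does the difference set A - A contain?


A - A = {a - a' : a, a' ∈ A}; |A| = 5.
Bounds: 2|A|-1 ≤ |A - A| ≤ |A|² - |A| + 1, i.e. 9 ≤ |A - A| ≤ 21.
Note: 0 ∈ A - A always (from a - a). The set is symmetric: if d ∈ A - A then -d ∈ A - A.
Enumerate nonzero differences d = a - a' with a > a' (then include -d):
Positive differences: {2, 3, 4, 8, 10, 11, 12, 13, 15}
Full difference set: {0} ∪ (positive diffs) ∪ (negative diffs).
|A - A| = 1 + 2·9 = 19 (matches direct enumeration: 19).

|A - A| = 19


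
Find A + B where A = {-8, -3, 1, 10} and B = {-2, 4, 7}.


A + B = {a + b : a ∈ A, b ∈ B}.
Enumerate all |A|·|B| = 4·3 = 12 pairs (a, b) and collect distinct sums.
a = -8: -8+-2=-10, -8+4=-4, -8+7=-1
a = -3: -3+-2=-5, -3+4=1, -3+7=4
a = 1: 1+-2=-1, 1+4=5, 1+7=8
a = 10: 10+-2=8, 10+4=14, 10+7=17
Collecting distinct sums: A + B = {-10, -5, -4, -1, 1, 4, 5, 8, 14, 17}
|A + B| = 10

A + B = {-10, -5, -4, -1, 1, 4, 5, 8, 14, 17}


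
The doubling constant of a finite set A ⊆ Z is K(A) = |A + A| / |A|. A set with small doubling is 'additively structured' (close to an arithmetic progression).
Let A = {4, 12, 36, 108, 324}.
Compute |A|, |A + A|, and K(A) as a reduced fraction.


|A| = 5.
Compute A + A by enumerating all 25 pairs.
A + A = {8, 16, 24, 40, 48, 72, 112, 120, 144, 216, 328, 336, 360, 432, 648}, so |A + A| = 15.
K = |A + A| / |A| = 15/5 = 3/1 ≈ 3.0000.
Reference: AP of size 5 gives K = 9/5 ≈ 1.8000; a fully generic set of size 5 gives K ≈ 3.0000.

|A| = 5, |A + A| = 15, K = 15/5 = 3/1.


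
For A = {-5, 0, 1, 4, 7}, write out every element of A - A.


A - A = {a - a' : a, a' ∈ A}.
Compute a - a' for each ordered pair (a, a'):
a = -5: -5--5=0, -5-0=-5, -5-1=-6, -5-4=-9, -5-7=-12
a = 0: 0--5=5, 0-0=0, 0-1=-1, 0-4=-4, 0-7=-7
a = 1: 1--5=6, 1-0=1, 1-1=0, 1-4=-3, 1-7=-6
a = 4: 4--5=9, 4-0=4, 4-1=3, 4-4=0, 4-7=-3
a = 7: 7--5=12, 7-0=7, 7-1=6, 7-4=3, 7-7=0
Collecting distinct values (and noting 0 appears from a-a):
A - A = {-12, -9, -7, -6, -5, -4, -3, -1, 0, 1, 3, 4, 5, 6, 7, 9, 12}
|A - A| = 17

A - A = {-12, -9, -7, -6, -5, -4, -3, -1, 0, 1, 3, 4, 5, 6, 7, 9, 12}


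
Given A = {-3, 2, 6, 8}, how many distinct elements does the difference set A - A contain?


A - A = {a - a' : a, a' ∈ A}; |A| = 4.
Bounds: 2|A|-1 ≤ |A - A| ≤ |A|² - |A| + 1, i.e. 7 ≤ |A - A| ≤ 13.
Note: 0 ∈ A - A always (from a - a). The set is symmetric: if d ∈ A - A then -d ∈ A - A.
Enumerate nonzero differences d = a - a' with a > a' (then include -d):
Positive differences: {2, 4, 5, 6, 9, 11}
Full difference set: {0} ∪ (positive diffs) ∪ (negative diffs).
|A - A| = 1 + 2·6 = 13 (matches direct enumeration: 13).

|A - A| = 13


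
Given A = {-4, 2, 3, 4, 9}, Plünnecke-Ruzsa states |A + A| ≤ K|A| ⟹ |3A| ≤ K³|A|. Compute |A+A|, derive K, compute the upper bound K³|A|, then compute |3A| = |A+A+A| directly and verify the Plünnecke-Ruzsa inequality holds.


|A| = 5.
Step 1: Compute A + A by enumerating all 25 pairs.
A + A = {-8, -2, -1, 0, 4, 5, 6, 7, 8, 11, 12, 13, 18}, so |A + A| = 13.
Step 2: Doubling constant K = |A + A|/|A| = 13/5 = 13/5 ≈ 2.6000.
Step 3: Plünnecke-Ruzsa gives |3A| ≤ K³·|A| = (2.6000)³ · 5 ≈ 87.8800.
Step 4: Compute 3A = A + A + A directly by enumerating all triples (a,b,c) ∈ A³; |3A| = 25.
Step 5: Check 25 ≤ 87.8800? Yes ✓.

K = 13/5, Plünnecke-Ruzsa bound K³|A| ≈ 87.8800, |3A| = 25, inequality holds.


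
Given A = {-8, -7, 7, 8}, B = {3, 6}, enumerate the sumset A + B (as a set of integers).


A + B = {a + b : a ∈ A, b ∈ B}.
Enumerate all |A|·|B| = 4·2 = 8 pairs (a, b) and collect distinct sums.
a = -8: -8+3=-5, -8+6=-2
a = -7: -7+3=-4, -7+6=-1
a = 7: 7+3=10, 7+6=13
a = 8: 8+3=11, 8+6=14
Collecting distinct sums: A + B = {-5, -4, -2, -1, 10, 11, 13, 14}
|A + B| = 8

A + B = {-5, -4, -2, -1, 10, 11, 13, 14}


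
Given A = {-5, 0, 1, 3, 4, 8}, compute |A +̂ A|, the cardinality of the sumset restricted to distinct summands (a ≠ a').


Restricted sumset: A +̂ A = {a + a' : a ∈ A, a' ∈ A, a ≠ a'}.
Equivalently, take A + A and drop any sum 2a that is achievable ONLY as a + a for a ∈ A (i.e. sums representable only with equal summands).
Enumerate pairs (a, a') with a < a' (symmetric, so each unordered pair gives one sum; this covers all a ≠ a'):
  -5 + 0 = -5
  -5 + 1 = -4
  -5 + 3 = -2
  -5 + 4 = -1
  -5 + 8 = 3
  0 + 1 = 1
  0 + 3 = 3
  0 + 4 = 4
  0 + 8 = 8
  1 + 3 = 4
  1 + 4 = 5
  1 + 8 = 9
  3 + 4 = 7
  3 + 8 = 11
  4 + 8 = 12
Collected distinct sums: {-5, -4, -2, -1, 1, 3, 4, 5, 7, 8, 9, 11, 12}
|A +̂ A| = 13
(Reference bound: |A +̂ A| ≥ 2|A| - 3 for |A| ≥ 2, with |A| = 6 giving ≥ 9.)

|A +̂ A| = 13


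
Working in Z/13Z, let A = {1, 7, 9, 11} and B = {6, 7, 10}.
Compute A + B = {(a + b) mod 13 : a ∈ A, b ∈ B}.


Work in Z/13Z: reduce every sum a + b modulo 13.
Enumerate all 12 pairs:
a = 1: 1+6=7, 1+7=8, 1+10=11
a = 7: 7+6=0, 7+7=1, 7+10=4
a = 9: 9+6=2, 9+7=3, 9+10=6
a = 11: 11+6=4, 11+7=5, 11+10=8
Distinct residues collected: {0, 1, 2, 3, 4, 5, 6, 7, 8, 11}
|A + B| = 10 (out of 13 total residues).

A + B = {0, 1, 2, 3, 4, 5, 6, 7, 8, 11}


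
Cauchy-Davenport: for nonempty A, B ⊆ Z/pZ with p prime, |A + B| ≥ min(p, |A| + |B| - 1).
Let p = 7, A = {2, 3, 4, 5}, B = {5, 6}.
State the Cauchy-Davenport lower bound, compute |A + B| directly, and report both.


Cauchy-Davenport: |A + B| ≥ min(p, |A| + |B| - 1) for A, B nonempty in Z/pZ.
|A| = 4, |B| = 2, p = 7.
CD lower bound = min(7, 4 + 2 - 1) = min(7, 5) = 5.
Compute A + B mod 7 directly:
a = 2: 2+5=0, 2+6=1
a = 3: 3+5=1, 3+6=2
a = 4: 4+5=2, 4+6=3
a = 5: 5+5=3, 5+6=4
A + B = {0, 1, 2, 3, 4}, so |A + B| = 5.
Verify: 5 ≥ 5? Yes ✓.

CD lower bound = 5, actual |A + B| = 5.


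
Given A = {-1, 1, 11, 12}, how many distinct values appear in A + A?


A + A = {a + a' : a, a' ∈ A}; |A| = 4.
General bounds: 2|A| - 1 ≤ |A + A| ≤ |A|(|A|+1)/2, i.e. 7 ≤ |A + A| ≤ 10.
Lower bound 2|A|-1 is attained iff A is an arithmetic progression.
Enumerate sums a + a' for a ≤ a' (symmetric, so this suffices):
a = -1: -1+-1=-2, -1+1=0, -1+11=10, -1+12=11
a = 1: 1+1=2, 1+11=12, 1+12=13
a = 11: 11+11=22, 11+12=23
a = 12: 12+12=24
Distinct sums: {-2, 0, 2, 10, 11, 12, 13, 22, 23, 24}
|A + A| = 10

|A + A| = 10


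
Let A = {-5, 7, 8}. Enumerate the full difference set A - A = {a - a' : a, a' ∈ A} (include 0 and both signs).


A - A = {a - a' : a, a' ∈ A}.
Compute a - a' for each ordered pair (a, a'):
a = -5: -5--5=0, -5-7=-12, -5-8=-13
a = 7: 7--5=12, 7-7=0, 7-8=-1
a = 8: 8--5=13, 8-7=1, 8-8=0
Collecting distinct values (and noting 0 appears from a-a):
A - A = {-13, -12, -1, 0, 1, 12, 13}
|A - A| = 7

A - A = {-13, -12, -1, 0, 1, 12, 13}


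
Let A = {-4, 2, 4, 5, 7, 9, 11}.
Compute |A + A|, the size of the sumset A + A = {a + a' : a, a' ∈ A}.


A + A = {a + a' : a, a' ∈ A}; |A| = 7.
General bounds: 2|A| - 1 ≤ |A + A| ≤ |A|(|A|+1)/2, i.e. 13 ≤ |A + A| ≤ 28.
Lower bound 2|A|-1 is attained iff A is an arithmetic progression.
Enumerate sums a + a' for a ≤ a' (symmetric, so this suffices):
a = -4: -4+-4=-8, -4+2=-2, -4+4=0, -4+5=1, -4+7=3, -4+9=5, -4+11=7
a = 2: 2+2=4, 2+4=6, 2+5=7, 2+7=9, 2+9=11, 2+11=13
a = 4: 4+4=8, 4+5=9, 4+7=11, 4+9=13, 4+11=15
a = 5: 5+5=10, 5+7=12, 5+9=14, 5+11=16
a = 7: 7+7=14, 7+9=16, 7+11=18
a = 9: 9+9=18, 9+11=20
a = 11: 11+11=22
Distinct sums: {-8, -2, 0, 1, 3, 4, 5, 6, 7, 8, 9, 10, 11, 12, 13, 14, 15, 16, 18, 20, 22}
|A + A| = 21

|A + A| = 21


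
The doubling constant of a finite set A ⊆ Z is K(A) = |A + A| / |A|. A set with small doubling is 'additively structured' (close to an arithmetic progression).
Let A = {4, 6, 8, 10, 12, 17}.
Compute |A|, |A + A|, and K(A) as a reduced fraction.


|A| = 6.
Compute A + A by enumerating all 36 pairs.
A + A = {8, 10, 12, 14, 16, 18, 20, 21, 22, 23, 24, 25, 27, 29, 34}, so |A + A| = 15.
K = |A + A| / |A| = 15/6 = 5/2 ≈ 2.5000.
Reference: AP of size 6 gives K = 11/6 ≈ 1.8333; a fully generic set of size 6 gives K ≈ 3.5000.

|A| = 6, |A + A| = 15, K = 15/6 = 5/2.


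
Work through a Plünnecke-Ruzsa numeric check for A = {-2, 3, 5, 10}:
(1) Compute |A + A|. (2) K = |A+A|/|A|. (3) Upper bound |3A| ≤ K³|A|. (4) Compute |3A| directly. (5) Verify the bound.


|A| = 4.
Step 1: Compute A + A by enumerating all 16 pairs.
A + A = {-4, 1, 3, 6, 8, 10, 13, 15, 20}, so |A + A| = 9.
Step 2: Doubling constant K = |A + A|/|A| = 9/4 = 9/4 ≈ 2.2500.
Step 3: Plünnecke-Ruzsa gives |3A| ≤ K³·|A| = (2.2500)³ · 4 ≈ 45.5625.
Step 4: Compute 3A = A + A + A directly by enumerating all triples (a,b,c) ∈ A³; |3A| = 16.
Step 5: Check 16 ≤ 45.5625? Yes ✓.

K = 9/4, Plünnecke-Ruzsa bound K³|A| ≈ 45.5625, |3A| = 16, inequality holds.


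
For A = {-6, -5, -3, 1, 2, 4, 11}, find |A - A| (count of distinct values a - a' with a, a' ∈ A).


A - A = {a - a' : a, a' ∈ A}; |A| = 7.
Bounds: 2|A|-1 ≤ |A - A| ≤ |A|² - |A| + 1, i.e. 13 ≤ |A - A| ≤ 43.
Note: 0 ∈ A - A always (from a - a). The set is symmetric: if d ∈ A - A then -d ∈ A - A.
Enumerate nonzero differences d = a - a' with a > a' (then include -d):
Positive differences: {1, 2, 3, 4, 5, 6, 7, 8, 9, 10, 14, 16, 17}
Full difference set: {0} ∪ (positive diffs) ∪ (negative diffs).
|A - A| = 1 + 2·13 = 27 (matches direct enumeration: 27).

|A - A| = 27


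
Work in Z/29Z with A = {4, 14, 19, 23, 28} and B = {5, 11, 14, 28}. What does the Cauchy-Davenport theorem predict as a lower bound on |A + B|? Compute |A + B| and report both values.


Cauchy-Davenport: |A + B| ≥ min(p, |A| + |B| - 1) for A, B nonempty in Z/pZ.
|A| = 5, |B| = 4, p = 29.
CD lower bound = min(29, 5 + 4 - 1) = min(29, 8) = 8.
Compute A + B mod 29 directly:
a = 4: 4+5=9, 4+11=15, 4+14=18, 4+28=3
a = 14: 14+5=19, 14+11=25, 14+14=28, 14+28=13
a = 19: 19+5=24, 19+11=1, 19+14=4, 19+28=18
a = 23: 23+5=28, 23+11=5, 23+14=8, 23+28=22
a = 28: 28+5=4, 28+11=10, 28+14=13, 28+28=27
A + B = {1, 3, 4, 5, 8, 9, 10, 13, 15, 18, 19, 22, 24, 25, 27, 28}, so |A + B| = 16.
Verify: 16 ≥ 8? Yes ✓.

CD lower bound = 8, actual |A + B| = 16.


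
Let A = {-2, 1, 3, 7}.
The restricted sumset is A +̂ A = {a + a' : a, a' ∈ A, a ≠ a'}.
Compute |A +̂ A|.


Restricted sumset: A +̂ A = {a + a' : a ∈ A, a' ∈ A, a ≠ a'}.
Equivalently, take A + A and drop any sum 2a that is achievable ONLY as a + a for a ∈ A (i.e. sums representable only with equal summands).
Enumerate pairs (a, a') with a < a' (symmetric, so each unordered pair gives one sum; this covers all a ≠ a'):
  -2 + 1 = -1
  -2 + 3 = 1
  -2 + 7 = 5
  1 + 3 = 4
  1 + 7 = 8
  3 + 7 = 10
Collected distinct sums: {-1, 1, 4, 5, 8, 10}
|A +̂ A| = 6
(Reference bound: |A +̂ A| ≥ 2|A| - 3 for |A| ≥ 2, with |A| = 4 giving ≥ 5.)

|A +̂ A| = 6


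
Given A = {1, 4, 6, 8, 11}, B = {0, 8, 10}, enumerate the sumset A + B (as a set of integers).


A + B = {a + b : a ∈ A, b ∈ B}.
Enumerate all |A|·|B| = 5·3 = 15 pairs (a, b) and collect distinct sums.
a = 1: 1+0=1, 1+8=9, 1+10=11
a = 4: 4+0=4, 4+8=12, 4+10=14
a = 6: 6+0=6, 6+8=14, 6+10=16
a = 8: 8+0=8, 8+8=16, 8+10=18
a = 11: 11+0=11, 11+8=19, 11+10=21
Collecting distinct sums: A + B = {1, 4, 6, 8, 9, 11, 12, 14, 16, 18, 19, 21}
|A + B| = 12

A + B = {1, 4, 6, 8, 9, 11, 12, 14, 16, 18, 19, 21}


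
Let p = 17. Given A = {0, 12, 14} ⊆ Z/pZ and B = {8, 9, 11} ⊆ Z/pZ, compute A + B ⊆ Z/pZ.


Work in Z/17Z: reduce every sum a + b modulo 17.
Enumerate all 9 pairs:
a = 0: 0+8=8, 0+9=9, 0+11=11
a = 12: 12+8=3, 12+9=4, 12+11=6
a = 14: 14+8=5, 14+9=6, 14+11=8
Distinct residues collected: {3, 4, 5, 6, 8, 9, 11}
|A + B| = 7 (out of 17 total residues).

A + B = {3, 4, 5, 6, 8, 9, 11}


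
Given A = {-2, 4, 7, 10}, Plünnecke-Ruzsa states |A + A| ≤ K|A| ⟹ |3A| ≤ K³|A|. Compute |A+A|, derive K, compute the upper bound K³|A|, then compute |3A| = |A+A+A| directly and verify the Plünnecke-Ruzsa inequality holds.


|A| = 4.
Step 1: Compute A + A by enumerating all 16 pairs.
A + A = {-4, 2, 5, 8, 11, 14, 17, 20}, so |A + A| = 8.
Step 2: Doubling constant K = |A + A|/|A| = 8/4 = 8/4 ≈ 2.0000.
Step 3: Plünnecke-Ruzsa gives |3A| ≤ K³·|A| = (2.0000)³ · 4 ≈ 32.0000.
Step 4: Compute 3A = A + A + A directly by enumerating all triples (a,b,c) ∈ A³; |3A| = 12.
Step 5: Check 12 ≤ 32.0000? Yes ✓.

K = 8/4, Plünnecke-Ruzsa bound K³|A| ≈ 32.0000, |3A| = 12, inequality holds.


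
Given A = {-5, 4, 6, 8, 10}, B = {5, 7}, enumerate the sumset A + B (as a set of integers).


A + B = {a + b : a ∈ A, b ∈ B}.
Enumerate all |A|·|B| = 5·2 = 10 pairs (a, b) and collect distinct sums.
a = -5: -5+5=0, -5+7=2
a = 4: 4+5=9, 4+7=11
a = 6: 6+5=11, 6+7=13
a = 8: 8+5=13, 8+7=15
a = 10: 10+5=15, 10+7=17
Collecting distinct sums: A + B = {0, 2, 9, 11, 13, 15, 17}
|A + B| = 7

A + B = {0, 2, 9, 11, 13, 15, 17}


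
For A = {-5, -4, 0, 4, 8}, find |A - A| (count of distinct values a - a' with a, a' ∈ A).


A - A = {a - a' : a, a' ∈ A}; |A| = 5.
Bounds: 2|A|-1 ≤ |A - A| ≤ |A|² - |A| + 1, i.e. 9 ≤ |A - A| ≤ 21.
Note: 0 ∈ A - A always (from a - a). The set is symmetric: if d ∈ A - A then -d ∈ A - A.
Enumerate nonzero differences d = a - a' with a > a' (then include -d):
Positive differences: {1, 4, 5, 8, 9, 12, 13}
Full difference set: {0} ∪ (positive diffs) ∪ (negative diffs).
|A - A| = 1 + 2·7 = 15 (matches direct enumeration: 15).

|A - A| = 15


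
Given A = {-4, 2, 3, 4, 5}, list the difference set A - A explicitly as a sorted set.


A - A = {a - a' : a, a' ∈ A}.
Compute a - a' for each ordered pair (a, a'):
a = -4: -4--4=0, -4-2=-6, -4-3=-7, -4-4=-8, -4-5=-9
a = 2: 2--4=6, 2-2=0, 2-3=-1, 2-4=-2, 2-5=-3
a = 3: 3--4=7, 3-2=1, 3-3=0, 3-4=-1, 3-5=-2
a = 4: 4--4=8, 4-2=2, 4-3=1, 4-4=0, 4-5=-1
a = 5: 5--4=9, 5-2=3, 5-3=2, 5-4=1, 5-5=0
Collecting distinct values (and noting 0 appears from a-a):
A - A = {-9, -8, -7, -6, -3, -2, -1, 0, 1, 2, 3, 6, 7, 8, 9}
|A - A| = 15

A - A = {-9, -8, -7, -6, -3, -2, -1, 0, 1, 2, 3, 6, 7, 8, 9}


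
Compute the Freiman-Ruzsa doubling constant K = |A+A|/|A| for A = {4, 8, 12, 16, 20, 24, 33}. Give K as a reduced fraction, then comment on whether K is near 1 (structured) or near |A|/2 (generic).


|A| = 7.
Compute A + A by enumerating all 49 pairs.
A + A = {8, 12, 16, 20, 24, 28, 32, 36, 37, 40, 41, 44, 45, 48, 49, 53, 57, 66}, so |A + A| = 18.
K = |A + A| / |A| = 18/7 (already in lowest terms) ≈ 2.5714.
Reference: AP of size 7 gives K = 13/7 ≈ 1.8571; a fully generic set of size 7 gives K ≈ 4.0000.

|A| = 7, |A + A| = 18, K = 18/7.


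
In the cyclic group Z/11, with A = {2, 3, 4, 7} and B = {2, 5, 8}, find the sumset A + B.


Work in Z/11Z: reduce every sum a + b modulo 11.
Enumerate all 12 pairs:
a = 2: 2+2=4, 2+5=7, 2+8=10
a = 3: 3+2=5, 3+5=8, 3+8=0
a = 4: 4+2=6, 4+5=9, 4+8=1
a = 7: 7+2=9, 7+5=1, 7+8=4
Distinct residues collected: {0, 1, 4, 5, 6, 7, 8, 9, 10}
|A + B| = 9 (out of 11 total residues).

A + B = {0, 1, 4, 5, 6, 7, 8, 9, 10}


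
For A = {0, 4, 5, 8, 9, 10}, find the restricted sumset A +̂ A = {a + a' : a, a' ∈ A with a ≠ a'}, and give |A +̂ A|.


Restricted sumset: A +̂ A = {a + a' : a ∈ A, a' ∈ A, a ≠ a'}.
Equivalently, take A + A and drop any sum 2a that is achievable ONLY as a + a for a ∈ A (i.e. sums representable only with equal summands).
Enumerate pairs (a, a') with a < a' (symmetric, so each unordered pair gives one sum; this covers all a ≠ a'):
  0 + 4 = 4
  0 + 5 = 5
  0 + 8 = 8
  0 + 9 = 9
  0 + 10 = 10
  4 + 5 = 9
  4 + 8 = 12
  4 + 9 = 13
  4 + 10 = 14
  5 + 8 = 13
  5 + 9 = 14
  5 + 10 = 15
  8 + 9 = 17
  8 + 10 = 18
  9 + 10 = 19
Collected distinct sums: {4, 5, 8, 9, 10, 12, 13, 14, 15, 17, 18, 19}
|A +̂ A| = 12
(Reference bound: |A +̂ A| ≥ 2|A| - 3 for |A| ≥ 2, with |A| = 6 giving ≥ 9.)

|A +̂ A| = 12


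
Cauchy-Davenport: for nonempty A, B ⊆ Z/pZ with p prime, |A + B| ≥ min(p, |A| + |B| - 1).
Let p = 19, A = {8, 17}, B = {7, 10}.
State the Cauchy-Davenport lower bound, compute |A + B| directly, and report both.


Cauchy-Davenport: |A + B| ≥ min(p, |A| + |B| - 1) for A, B nonempty in Z/pZ.
|A| = 2, |B| = 2, p = 19.
CD lower bound = min(19, 2 + 2 - 1) = min(19, 3) = 3.
Compute A + B mod 19 directly:
a = 8: 8+7=15, 8+10=18
a = 17: 17+7=5, 17+10=8
A + B = {5, 8, 15, 18}, so |A + B| = 4.
Verify: 4 ≥ 3? Yes ✓.

CD lower bound = 3, actual |A + B| = 4.


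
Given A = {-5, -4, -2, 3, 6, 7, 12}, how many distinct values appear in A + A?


A + A = {a + a' : a, a' ∈ A}; |A| = 7.
General bounds: 2|A| - 1 ≤ |A + A| ≤ |A|(|A|+1)/2, i.e. 13 ≤ |A + A| ≤ 28.
Lower bound 2|A|-1 is attained iff A is an arithmetic progression.
Enumerate sums a + a' for a ≤ a' (symmetric, so this suffices):
a = -5: -5+-5=-10, -5+-4=-9, -5+-2=-7, -5+3=-2, -5+6=1, -5+7=2, -5+12=7
a = -4: -4+-4=-8, -4+-2=-6, -4+3=-1, -4+6=2, -4+7=3, -4+12=8
a = -2: -2+-2=-4, -2+3=1, -2+6=4, -2+7=5, -2+12=10
a = 3: 3+3=6, 3+6=9, 3+7=10, 3+12=15
a = 6: 6+6=12, 6+7=13, 6+12=18
a = 7: 7+7=14, 7+12=19
a = 12: 12+12=24
Distinct sums: {-10, -9, -8, -7, -6, -4, -2, -1, 1, 2, 3, 4, 5, 6, 7, 8, 9, 10, 12, 13, 14, 15, 18, 19, 24}
|A + A| = 25

|A + A| = 25


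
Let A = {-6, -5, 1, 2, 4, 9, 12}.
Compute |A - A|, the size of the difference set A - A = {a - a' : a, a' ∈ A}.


A - A = {a - a' : a, a' ∈ A}; |A| = 7.
Bounds: 2|A|-1 ≤ |A - A| ≤ |A|² - |A| + 1, i.e. 13 ≤ |A - A| ≤ 43.
Note: 0 ∈ A - A always (from a - a). The set is symmetric: if d ∈ A - A then -d ∈ A - A.
Enumerate nonzero differences d = a - a' with a > a' (then include -d):
Positive differences: {1, 2, 3, 5, 6, 7, 8, 9, 10, 11, 14, 15, 17, 18}
Full difference set: {0} ∪ (positive diffs) ∪ (negative diffs).
|A - A| = 1 + 2·14 = 29 (matches direct enumeration: 29).

|A - A| = 29


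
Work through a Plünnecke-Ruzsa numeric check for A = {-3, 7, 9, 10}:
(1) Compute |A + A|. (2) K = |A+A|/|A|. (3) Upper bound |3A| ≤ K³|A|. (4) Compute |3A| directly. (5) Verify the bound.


|A| = 4.
Step 1: Compute A + A by enumerating all 16 pairs.
A + A = {-6, 4, 6, 7, 14, 16, 17, 18, 19, 20}, so |A + A| = 10.
Step 2: Doubling constant K = |A + A|/|A| = 10/4 = 10/4 ≈ 2.5000.
Step 3: Plünnecke-Ruzsa gives |3A| ≤ K³·|A| = (2.5000)³ · 4 ≈ 62.5000.
Step 4: Compute 3A = A + A + A directly by enumerating all triples (a,b,c) ∈ A³; |3A| = 19.
Step 5: Check 19 ≤ 62.5000? Yes ✓.

K = 10/4, Plünnecke-Ruzsa bound K³|A| ≈ 62.5000, |3A| = 19, inequality holds.


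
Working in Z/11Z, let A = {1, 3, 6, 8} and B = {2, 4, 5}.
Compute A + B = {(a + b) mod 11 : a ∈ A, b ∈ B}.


Work in Z/11Z: reduce every sum a + b modulo 11.
Enumerate all 12 pairs:
a = 1: 1+2=3, 1+4=5, 1+5=6
a = 3: 3+2=5, 3+4=7, 3+5=8
a = 6: 6+2=8, 6+4=10, 6+5=0
a = 8: 8+2=10, 8+4=1, 8+5=2
Distinct residues collected: {0, 1, 2, 3, 5, 6, 7, 8, 10}
|A + B| = 9 (out of 11 total residues).

A + B = {0, 1, 2, 3, 5, 6, 7, 8, 10}


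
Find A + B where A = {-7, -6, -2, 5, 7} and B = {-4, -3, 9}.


A + B = {a + b : a ∈ A, b ∈ B}.
Enumerate all |A|·|B| = 5·3 = 15 pairs (a, b) and collect distinct sums.
a = -7: -7+-4=-11, -7+-3=-10, -7+9=2
a = -6: -6+-4=-10, -6+-3=-9, -6+9=3
a = -2: -2+-4=-6, -2+-3=-5, -2+9=7
a = 5: 5+-4=1, 5+-3=2, 5+9=14
a = 7: 7+-4=3, 7+-3=4, 7+9=16
Collecting distinct sums: A + B = {-11, -10, -9, -6, -5, 1, 2, 3, 4, 7, 14, 16}
|A + B| = 12

A + B = {-11, -10, -9, -6, -5, 1, 2, 3, 4, 7, 14, 16}


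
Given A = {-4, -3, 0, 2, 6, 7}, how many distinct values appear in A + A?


A + A = {a + a' : a, a' ∈ A}; |A| = 6.
General bounds: 2|A| - 1 ≤ |A + A| ≤ |A|(|A|+1)/2, i.e. 11 ≤ |A + A| ≤ 21.
Lower bound 2|A|-1 is attained iff A is an arithmetic progression.
Enumerate sums a + a' for a ≤ a' (symmetric, so this suffices):
a = -4: -4+-4=-8, -4+-3=-7, -4+0=-4, -4+2=-2, -4+6=2, -4+7=3
a = -3: -3+-3=-6, -3+0=-3, -3+2=-1, -3+6=3, -3+7=4
a = 0: 0+0=0, 0+2=2, 0+6=6, 0+7=7
a = 2: 2+2=4, 2+6=8, 2+7=9
a = 6: 6+6=12, 6+7=13
a = 7: 7+7=14
Distinct sums: {-8, -7, -6, -4, -3, -2, -1, 0, 2, 3, 4, 6, 7, 8, 9, 12, 13, 14}
|A + A| = 18

|A + A| = 18


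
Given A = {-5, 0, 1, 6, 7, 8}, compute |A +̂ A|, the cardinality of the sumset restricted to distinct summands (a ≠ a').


Restricted sumset: A +̂ A = {a + a' : a ∈ A, a' ∈ A, a ≠ a'}.
Equivalently, take A + A and drop any sum 2a that is achievable ONLY as a + a for a ∈ A (i.e. sums representable only with equal summands).
Enumerate pairs (a, a') with a < a' (symmetric, so each unordered pair gives one sum; this covers all a ≠ a'):
  -5 + 0 = -5
  -5 + 1 = -4
  -5 + 6 = 1
  -5 + 7 = 2
  -5 + 8 = 3
  0 + 1 = 1
  0 + 6 = 6
  0 + 7 = 7
  0 + 8 = 8
  1 + 6 = 7
  1 + 7 = 8
  1 + 8 = 9
  6 + 7 = 13
  6 + 8 = 14
  7 + 8 = 15
Collected distinct sums: {-5, -4, 1, 2, 3, 6, 7, 8, 9, 13, 14, 15}
|A +̂ A| = 12
(Reference bound: |A +̂ A| ≥ 2|A| - 3 for |A| ≥ 2, with |A| = 6 giving ≥ 9.)

|A +̂ A| = 12


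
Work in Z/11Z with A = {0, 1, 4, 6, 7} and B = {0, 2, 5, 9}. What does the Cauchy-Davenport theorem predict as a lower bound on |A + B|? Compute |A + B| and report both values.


Cauchy-Davenport: |A + B| ≥ min(p, |A| + |B| - 1) for A, B nonempty in Z/pZ.
|A| = 5, |B| = 4, p = 11.
CD lower bound = min(11, 5 + 4 - 1) = min(11, 8) = 8.
Compute A + B mod 11 directly:
a = 0: 0+0=0, 0+2=2, 0+5=5, 0+9=9
a = 1: 1+0=1, 1+2=3, 1+5=6, 1+9=10
a = 4: 4+0=4, 4+2=6, 4+5=9, 4+9=2
a = 6: 6+0=6, 6+2=8, 6+5=0, 6+9=4
a = 7: 7+0=7, 7+2=9, 7+5=1, 7+9=5
A + B = {0, 1, 2, 3, 4, 5, 6, 7, 8, 9, 10}, so |A + B| = 11.
Verify: 11 ≥ 8? Yes ✓.

CD lower bound = 8, actual |A + B| = 11.


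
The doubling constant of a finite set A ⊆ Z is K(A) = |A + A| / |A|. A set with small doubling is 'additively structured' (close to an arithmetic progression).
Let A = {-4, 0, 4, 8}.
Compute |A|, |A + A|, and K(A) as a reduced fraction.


|A| = 4.
Compute A + A by enumerating all 16 pairs.
A + A = {-8, -4, 0, 4, 8, 12, 16}, so |A + A| = 7.
K = |A + A| / |A| = 7/4 (already in lowest terms) ≈ 1.7500.
Reference: AP of size 4 gives K = 7/4 ≈ 1.7500; a fully generic set of size 4 gives K ≈ 2.5000.

|A| = 4, |A + A| = 7, K = 7/4.


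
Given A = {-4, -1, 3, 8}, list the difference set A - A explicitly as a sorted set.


A - A = {a - a' : a, a' ∈ A}.
Compute a - a' for each ordered pair (a, a'):
a = -4: -4--4=0, -4--1=-3, -4-3=-7, -4-8=-12
a = -1: -1--4=3, -1--1=0, -1-3=-4, -1-8=-9
a = 3: 3--4=7, 3--1=4, 3-3=0, 3-8=-5
a = 8: 8--4=12, 8--1=9, 8-3=5, 8-8=0
Collecting distinct values (and noting 0 appears from a-a):
A - A = {-12, -9, -7, -5, -4, -3, 0, 3, 4, 5, 7, 9, 12}
|A - A| = 13

A - A = {-12, -9, -7, -5, -4, -3, 0, 3, 4, 5, 7, 9, 12}


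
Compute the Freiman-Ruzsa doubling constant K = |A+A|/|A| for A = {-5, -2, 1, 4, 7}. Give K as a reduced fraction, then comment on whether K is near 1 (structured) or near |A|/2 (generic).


|A| = 5.
Compute A + A by enumerating all 25 pairs.
A + A = {-10, -7, -4, -1, 2, 5, 8, 11, 14}, so |A + A| = 9.
K = |A + A| / |A| = 9/5 (already in lowest terms) ≈ 1.8000.
Reference: AP of size 5 gives K = 9/5 ≈ 1.8000; a fully generic set of size 5 gives K ≈ 3.0000.

|A| = 5, |A + A| = 9, K = 9/5.


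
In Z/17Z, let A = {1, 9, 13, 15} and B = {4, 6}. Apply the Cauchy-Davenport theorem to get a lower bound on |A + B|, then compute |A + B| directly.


Cauchy-Davenport: |A + B| ≥ min(p, |A| + |B| - 1) for A, B nonempty in Z/pZ.
|A| = 4, |B| = 2, p = 17.
CD lower bound = min(17, 4 + 2 - 1) = min(17, 5) = 5.
Compute A + B mod 17 directly:
a = 1: 1+4=5, 1+6=7
a = 9: 9+4=13, 9+6=15
a = 13: 13+4=0, 13+6=2
a = 15: 15+4=2, 15+6=4
A + B = {0, 2, 4, 5, 7, 13, 15}, so |A + B| = 7.
Verify: 7 ≥ 5? Yes ✓.

CD lower bound = 5, actual |A + B| = 7.


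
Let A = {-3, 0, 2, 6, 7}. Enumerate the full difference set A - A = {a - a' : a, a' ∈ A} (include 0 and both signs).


A - A = {a - a' : a, a' ∈ A}.
Compute a - a' for each ordered pair (a, a'):
a = -3: -3--3=0, -3-0=-3, -3-2=-5, -3-6=-9, -3-7=-10
a = 0: 0--3=3, 0-0=0, 0-2=-2, 0-6=-6, 0-7=-7
a = 2: 2--3=5, 2-0=2, 2-2=0, 2-6=-4, 2-7=-5
a = 6: 6--3=9, 6-0=6, 6-2=4, 6-6=0, 6-7=-1
a = 7: 7--3=10, 7-0=7, 7-2=5, 7-6=1, 7-7=0
Collecting distinct values (and noting 0 appears from a-a):
A - A = {-10, -9, -7, -6, -5, -4, -3, -2, -1, 0, 1, 2, 3, 4, 5, 6, 7, 9, 10}
|A - A| = 19

A - A = {-10, -9, -7, -6, -5, -4, -3, -2, -1, 0, 1, 2, 3, 4, 5, 6, 7, 9, 10}


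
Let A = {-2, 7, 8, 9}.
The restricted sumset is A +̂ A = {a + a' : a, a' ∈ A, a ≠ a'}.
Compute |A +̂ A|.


Restricted sumset: A +̂ A = {a + a' : a ∈ A, a' ∈ A, a ≠ a'}.
Equivalently, take A + A and drop any sum 2a that is achievable ONLY as a + a for a ∈ A (i.e. sums representable only with equal summands).
Enumerate pairs (a, a') with a < a' (symmetric, so each unordered pair gives one sum; this covers all a ≠ a'):
  -2 + 7 = 5
  -2 + 8 = 6
  -2 + 9 = 7
  7 + 8 = 15
  7 + 9 = 16
  8 + 9 = 17
Collected distinct sums: {5, 6, 7, 15, 16, 17}
|A +̂ A| = 6
(Reference bound: |A +̂ A| ≥ 2|A| - 3 for |A| ≥ 2, with |A| = 4 giving ≥ 5.)

|A +̂ A| = 6


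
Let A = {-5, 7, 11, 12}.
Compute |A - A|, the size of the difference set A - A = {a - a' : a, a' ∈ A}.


A - A = {a - a' : a, a' ∈ A}; |A| = 4.
Bounds: 2|A|-1 ≤ |A - A| ≤ |A|² - |A| + 1, i.e. 7 ≤ |A - A| ≤ 13.
Note: 0 ∈ A - A always (from a - a). The set is symmetric: if d ∈ A - A then -d ∈ A - A.
Enumerate nonzero differences d = a - a' with a > a' (then include -d):
Positive differences: {1, 4, 5, 12, 16, 17}
Full difference set: {0} ∪ (positive diffs) ∪ (negative diffs).
|A - A| = 1 + 2·6 = 13 (matches direct enumeration: 13).

|A - A| = 13


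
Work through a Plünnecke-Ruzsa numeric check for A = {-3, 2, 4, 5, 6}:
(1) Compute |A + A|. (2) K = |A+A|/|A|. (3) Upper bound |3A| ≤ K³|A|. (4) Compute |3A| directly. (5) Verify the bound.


|A| = 5.
Step 1: Compute A + A by enumerating all 25 pairs.
A + A = {-6, -1, 1, 2, 3, 4, 6, 7, 8, 9, 10, 11, 12}, so |A + A| = 13.
Step 2: Doubling constant K = |A + A|/|A| = 13/5 = 13/5 ≈ 2.6000.
Step 3: Plünnecke-Ruzsa gives |3A| ≤ K³·|A| = (2.6000)³ · 5 ≈ 87.8800.
Step 4: Compute 3A = A + A + A directly by enumerating all triples (a,b,c) ∈ A³; |3A| = 22.
Step 5: Check 22 ≤ 87.8800? Yes ✓.

K = 13/5, Plünnecke-Ruzsa bound K³|A| ≈ 87.8800, |3A| = 22, inequality holds.


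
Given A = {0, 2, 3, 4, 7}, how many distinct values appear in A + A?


A + A = {a + a' : a, a' ∈ A}; |A| = 5.
General bounds: 2|A| - 1 ≤ |A + A| ≤ |A|(|A|+1)/2, i.e. 9 ≤ |A + A| ≤ 15.
Lower bound 2|A|-1 is attained iff A is an arithmetic progression.
Enumerate sums a + a' for a ≤ a' (symmetric, so this suffices):
a = 0: 0+0=0, 0+2=2, 0+3=3, 0+4=4, 0+7=7
a = 2: 2+2=4, 2+3=5, 2+4=6, 2+7=9
a = 3: 3+3=6, 3+4=7, 3+7=10
a = 4: 4+4=8, 4+7=11
a = 7: 7+7=14
Distinct sums: {0, 2, 3, 4, 5, 6, 7, 8, 9, 10, 11, 14}
|A + A| = 12

|A + A| = 12


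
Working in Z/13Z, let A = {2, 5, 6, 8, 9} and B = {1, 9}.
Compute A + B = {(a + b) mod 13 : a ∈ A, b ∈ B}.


Work in Z/13Z: reduce every sum a + b modulo 13.
Enumerate all 10 pairs:
a = 2: 2+1=3, 2+9=11
a = 5: 5+1=6, 5+9=1
a = 6: 6+1=7, 6+9=2
a = 8: 8+1=9, 8+9=4
a = 9: 9+1=10, 9+9=5
Distinct residues collected: {1, 2, 3, 4, 5, 6, 7, 9, 10, 11}
|A + B| = 10 (out of 13 total residues).

A + B = {1, 2, 3, 4, 5, 6, 7, 9, 10, 11}


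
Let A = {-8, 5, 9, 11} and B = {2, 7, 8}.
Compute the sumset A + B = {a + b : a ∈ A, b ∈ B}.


A + B = {a + b : a ∈ A, b ∈ B}.
Enumerate all |A|·|B| = 4·3 = 12 pairs (a, b) and collect distinct sums.
a = -8: -8+2=-6, -8+7=-1, -8+8=0
a = 5: 5+2=7, 5+7=12, 5+8=13
a = 9: 9+2=11, 9+7=16, 9+8=17
a = 11: 11+2=13, 11+7=18, 11+8=19
Collecting distinct sums: A + B = {-6, -1, 0, 7, 11, 12, 13, 16, 17, 18, 19}
|A + B| = 11

A + B = {-6, -1, 0, 7, 11, 12, 13, 16, 17, 18, 19}


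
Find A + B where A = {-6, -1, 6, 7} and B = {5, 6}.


A + B = {a + b : a ∈ A, b ∈ B}.
Enumerate all |A|·|B| = 4·2 = 8 pairs (a, b) and collect distinct sums.
a = -6: -6+5=-1, -6+6=0
a = -1: -1+5=4, -1+6=5
a = 6: 6+5=11, 6+6=12
a = 7: 7+5=12, 7+6=13
Collecting distinct sums: A + B = {-1, 0, 4, 5, 11, 12, 13}
|A + B| = 7

A + B = {-1, 0, 4, 5, 11, 12, 13}
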